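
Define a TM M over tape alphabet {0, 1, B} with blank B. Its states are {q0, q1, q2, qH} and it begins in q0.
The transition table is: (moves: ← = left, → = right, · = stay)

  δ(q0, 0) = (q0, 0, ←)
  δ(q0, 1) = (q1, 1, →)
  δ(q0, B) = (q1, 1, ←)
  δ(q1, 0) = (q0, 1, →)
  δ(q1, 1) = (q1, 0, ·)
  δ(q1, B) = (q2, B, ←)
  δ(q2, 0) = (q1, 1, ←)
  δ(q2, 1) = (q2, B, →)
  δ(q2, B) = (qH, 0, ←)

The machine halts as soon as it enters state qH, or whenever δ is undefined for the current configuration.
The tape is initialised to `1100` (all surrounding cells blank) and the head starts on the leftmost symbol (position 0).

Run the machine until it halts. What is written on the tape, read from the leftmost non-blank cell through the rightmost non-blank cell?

1111B0

q0 | [1]100BB   read 1 → write 1, move →, go to q1
q1 | 1[1]00BB   read 1 → write 0, move ·, go to q1
q1 | 1[0]00BB   read 0 → write 1, move →, go to q0
q0 | 11[0]0BB   read 0 → write 0, move ←, go to q0
q0 | 1[1]00BB   read 1 → write 1, move →, go to q1
q1 | 11[0]0BB   read 0 → write 1, move →, go to q0
q0 | 111[0]BB   read 0 → write 0, move ←, go to q0
q0 | 11[1]0BB   read 1 → write 1, move →, go to q1
q1 | 111[0]BB   read 0 → write 1, move →, go to q0
q0 | 1111[B]B   read B → write 1, move ←, go to q1
q1 | 111[1]1B   read 1 → write 0, move ·, go to q1
q1 | 111[0]1B   read 0 → write 1, move →, go to q0
q0 | 1111[1]B   read 1 → write 1, move →, go to q1
q1 | 11111[B]   read B → write B, move ←, go to q2
q2 | 1111[1]B   read 1 → write B, move →, go to q2
q2 | 1111B[B]   read B → write 0, move ←, go to qH
qH | 1111[B]0
The non-blank tape span at halt is 1111B0.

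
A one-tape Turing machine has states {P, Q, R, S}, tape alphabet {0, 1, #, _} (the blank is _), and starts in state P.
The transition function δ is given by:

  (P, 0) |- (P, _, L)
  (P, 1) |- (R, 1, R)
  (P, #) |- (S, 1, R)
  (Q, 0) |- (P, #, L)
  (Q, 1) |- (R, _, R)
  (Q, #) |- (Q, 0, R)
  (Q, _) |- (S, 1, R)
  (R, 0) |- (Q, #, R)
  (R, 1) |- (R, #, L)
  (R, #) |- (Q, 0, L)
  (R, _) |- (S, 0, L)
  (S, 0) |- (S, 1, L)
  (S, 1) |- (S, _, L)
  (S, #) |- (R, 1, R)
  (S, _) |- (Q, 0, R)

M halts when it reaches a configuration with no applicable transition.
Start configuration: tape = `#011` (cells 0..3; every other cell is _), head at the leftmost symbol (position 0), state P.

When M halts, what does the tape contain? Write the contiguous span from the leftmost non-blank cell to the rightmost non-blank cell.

#_11

state=P head=0 tape=___[#]011   (P,#)→(S,1,R)
state=S head=1 tape=___1[0]11   (S,0)→(S,1,L)
state=S head=0 tape=___[1]111   (S,1)→(S,_,L)
state=S head=-1 tape=__[_]_111   (S,_)→(Q,0,R)
state=Q head=0 tape=__0[_]111   (Q,_)→(S,1,R)
state=S head=1 tape=__01[1]11   (S,1)→(S,_,L)
state=S head=0 tape=__0[1]_11   (S,1)→(S,_,L)
state=S head=-1 tape=__[0]__11   (S,0)→(S,1,L)
state=S head=-2 tape=_[_]1__11   (S,_)→(Q,0,R)
state=Q head=-1 tape=_0[1]__11   (Q,1)→(R,_,R)
state=R head=0 tape=_0_[_]_11   (R,_)→(S,0,L)
state=S head=-1 tape=_0[_]0_11   (S,_)→(Q,0,R)
state=Q head=0 tape=_00[0]_11   (Q,0)→(P,#,L)
state=P head=-1 tape=_0[0]#_11   (P,0)→(P,_,L)
state=P head=-2 tape=_[0]_#_11   (P,0)→(P,_,L)
state=P head=-3 tape=[_]__#_11
The non-blank tape span at halt is #_11.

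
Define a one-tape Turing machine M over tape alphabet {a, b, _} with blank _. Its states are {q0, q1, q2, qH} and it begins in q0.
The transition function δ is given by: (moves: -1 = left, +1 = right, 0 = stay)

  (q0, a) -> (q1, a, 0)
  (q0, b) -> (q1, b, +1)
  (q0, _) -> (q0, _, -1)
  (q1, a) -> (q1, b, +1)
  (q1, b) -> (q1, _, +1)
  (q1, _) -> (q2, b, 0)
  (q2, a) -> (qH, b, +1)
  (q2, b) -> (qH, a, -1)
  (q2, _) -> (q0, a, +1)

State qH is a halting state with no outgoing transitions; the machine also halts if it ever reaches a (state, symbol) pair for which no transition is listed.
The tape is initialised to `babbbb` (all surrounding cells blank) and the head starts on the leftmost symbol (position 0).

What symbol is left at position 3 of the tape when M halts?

q0 | [b]abbbb_   read b → write b, move +1, go to q1
q1 | b[a]bbbb_   read a → write b, move +1, go to q1
q1 | bb[b]bbb_   read b → write _, move +1, go to q1
q1 | bb_[b]bb_   read b → write _, move +1, go to q1
q1 | bb__[b]b_   read b → write _, move +1, go to q1
q1 | bb___[b]_   read b → write _, move +1, go to q1
q1 | bb____[_]   read _ → write b, move 0, go to q2
q2 | bb____[b]   read b → write a, move -1, go to qH
qH | bb___[_]a
Cell 3 holds _ when M halts.

_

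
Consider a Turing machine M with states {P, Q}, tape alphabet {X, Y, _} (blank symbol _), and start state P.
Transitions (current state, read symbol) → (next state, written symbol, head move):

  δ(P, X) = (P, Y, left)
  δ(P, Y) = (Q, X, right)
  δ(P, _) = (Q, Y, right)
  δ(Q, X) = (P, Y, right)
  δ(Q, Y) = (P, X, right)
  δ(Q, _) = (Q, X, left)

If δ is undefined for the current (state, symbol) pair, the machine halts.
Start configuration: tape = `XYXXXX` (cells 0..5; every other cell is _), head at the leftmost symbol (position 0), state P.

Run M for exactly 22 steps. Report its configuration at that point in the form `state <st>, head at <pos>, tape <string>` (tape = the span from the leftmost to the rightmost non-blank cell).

state P, head at 2, tape XXXXYYY

P | _[X]YXXXX   read X → write Y, move left, go to P
P | [_]YYXXXX   read _ → write Y, move right, go to Q
Q | Y[Y]YXXXX   read Y → write X, move right, go to P
P | YX[Y]XXXX   read Y → write X, move right, go to Q
Q | YXX[X]XXX   read X → write Y, move right, go to P
P | YXXY[X]XX   read X → write Y, move left, go to P
P | YXX[Y]YXX   read Y → write X, move right, go to Q
Q | YXXX[Y]XX   read Y → write X, move right, go to P
P | YXXXX[X]X   read X → write Y, move left, go to P
P | YXXX[X]YX   read X → write Y, move left, go to P
P | YXX[X]YYX   read X → write Y, move left, go to P
P | YX[X]YYYX   read X → write Y, move left, go to P
P | Y[X]YYYYX   read X → write Y, move left, go to P
P | [Y]YYYYYX   read Y → write X, move right, go to Q
Q | X[Y]YYYYX   read Y → write X, move right, go to P
P | XX[Y]YYYX   read Y → write X, move right, go to Q
Q | XXX[Y]YYX   read Y → write X, move right, go to P
P | XXXX[Y]YX   read Y → write X, move right, go to Q
Q | XXXXX[Y]X   read Y → write X, move right, go to P
P | XXXXXX[X]   read X → write Y, move left, go to P
P | XXXXX[X]Y   read X → write Y, move left, go to P
P | XXXX[X]YY   read X → write Y, move left, go to P
P | XXX[X]YYY
After 22 steps: state P, head at 2, tape XXXXYYY.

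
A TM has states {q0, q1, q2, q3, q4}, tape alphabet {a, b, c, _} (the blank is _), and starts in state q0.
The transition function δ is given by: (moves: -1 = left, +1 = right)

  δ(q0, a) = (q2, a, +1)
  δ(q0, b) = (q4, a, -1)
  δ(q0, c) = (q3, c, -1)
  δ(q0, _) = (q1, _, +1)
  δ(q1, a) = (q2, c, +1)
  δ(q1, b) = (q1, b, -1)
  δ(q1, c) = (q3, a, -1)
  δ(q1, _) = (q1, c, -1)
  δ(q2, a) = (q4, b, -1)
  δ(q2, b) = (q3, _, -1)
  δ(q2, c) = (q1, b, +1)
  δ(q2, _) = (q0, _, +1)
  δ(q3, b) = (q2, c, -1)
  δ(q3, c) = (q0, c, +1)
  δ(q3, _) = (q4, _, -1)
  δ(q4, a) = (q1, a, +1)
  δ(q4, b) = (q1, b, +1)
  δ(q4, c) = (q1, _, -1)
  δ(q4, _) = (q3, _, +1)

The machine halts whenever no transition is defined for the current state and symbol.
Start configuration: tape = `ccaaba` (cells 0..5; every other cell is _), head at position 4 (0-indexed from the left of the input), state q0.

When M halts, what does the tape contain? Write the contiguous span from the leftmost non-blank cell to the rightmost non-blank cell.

q0 | ccaa[b]a   read b → write a, move -1, go to q4
q4 | cca[a]aa   read a → write a, move +1, go to q1
q1 | ccaa[a]a   read a → write c, move +1, go to q2
q2 | ccaac[a]   read a → write b, move -1, go to q4
q4 | ccaa[c]b   read c → write _, move -1, go to q1
q1 | cca[a]_b   read a → write c, move +1, go to q2
q2 | ccac[_]b   read _ → write _, move +1, go to q0
q0 | ccac_[b]   read b → write a, move -1, go to q4
q4 | ccac[_]a   read _ → write _, move +1, go to q3
q3 | ccac_[a]
The non-blank tape span at halt is ccac_a.

ccac_a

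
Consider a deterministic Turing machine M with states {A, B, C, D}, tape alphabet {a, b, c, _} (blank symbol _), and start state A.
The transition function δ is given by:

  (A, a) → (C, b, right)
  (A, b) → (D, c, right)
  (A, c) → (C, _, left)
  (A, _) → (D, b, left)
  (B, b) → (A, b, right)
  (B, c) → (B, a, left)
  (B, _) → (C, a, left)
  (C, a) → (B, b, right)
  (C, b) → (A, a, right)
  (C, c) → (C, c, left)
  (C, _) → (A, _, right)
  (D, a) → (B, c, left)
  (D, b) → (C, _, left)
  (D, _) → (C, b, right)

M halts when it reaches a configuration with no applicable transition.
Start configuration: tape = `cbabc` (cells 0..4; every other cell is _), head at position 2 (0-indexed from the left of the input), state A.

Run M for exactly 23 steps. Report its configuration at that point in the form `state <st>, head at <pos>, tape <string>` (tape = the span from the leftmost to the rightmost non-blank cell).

A | cb[a]bc___   read a → write b, move right, go to C
C | cbb[b]c___   read b → write a, move right, go to A
A | cbba[c]___   read c → write _, move left, go to C
C | cbb[a]____   read a → write b, move right, go to B
B | cbbb[_]___   read _ → write a, move left, go to C
C | cbb[b]a___   read b → write a, move right, go to A
A | cbba[a]___   read a → write b, move right, go to C
C | cbbab[_]__   read _ → write _, move right, go to A
A | cbbab_[_]_   read _ → write b, move left, go to D
D | cbbab[_]b_   read _ → write b, move right, go to C
C | cbbabb[b]_   read b → write a, move right, go to A
A | cbbabba[_]   read _ → write b, move left, go to D
D | cbbabb[a]b   read a → write c, move left, go to B
B | cbbab[b]cb   read b → write b, move right, go to A
A | cbbabb[c]b   read c → write _, move left, go to C
C | cbbab[b]_b   read b → write a, move right, go to A
A | cbbaba[_]b   read _ → write b, move left, go to D
D | cbbab[a]bb   read a → write c, move left, go to B
B | cbba[b]cbb   read b → write b, move right, go to A
A | cbbab[c]bb   read c → write _, move left, go to C
C | cbba[b]_bb   read b → write a, move right, go to A
A | cbbaa[_]bb   read _ → write b, move left, go to D
D | cbba[a]bbb   read a → write c, move left, go to B
B | cbb[a]cbbb
After 23 steps: state B, head at 3, tape cbbacbbb.

state B, head at 3, tape cbbacbbb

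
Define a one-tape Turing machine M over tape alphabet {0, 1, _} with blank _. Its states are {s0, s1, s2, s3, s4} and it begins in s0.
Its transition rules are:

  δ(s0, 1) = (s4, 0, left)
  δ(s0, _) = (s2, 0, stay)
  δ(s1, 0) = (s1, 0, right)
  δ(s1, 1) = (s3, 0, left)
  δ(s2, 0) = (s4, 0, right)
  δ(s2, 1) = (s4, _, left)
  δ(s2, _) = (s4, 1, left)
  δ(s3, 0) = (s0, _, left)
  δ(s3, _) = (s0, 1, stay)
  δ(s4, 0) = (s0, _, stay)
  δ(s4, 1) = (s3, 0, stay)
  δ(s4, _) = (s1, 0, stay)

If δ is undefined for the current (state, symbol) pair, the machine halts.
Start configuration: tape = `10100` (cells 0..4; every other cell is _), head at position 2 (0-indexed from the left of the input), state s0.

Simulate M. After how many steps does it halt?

15

s0 | 10[1]00__   read 1 → write 0, move left, go to s4
s4 | 1[0]000__   read 0 → write _, move stay, go to s0
s0 | 1[_]000__   read _ → write 0, move stay, go to s2
s2 | 1[0]000__   read 0 → write 0, move right, go to s4
s4 | 10[0]00__   read 0 → write _, move stay, go to s0
s0 | 10[_]00__   read _ → write 0, move stay, go to s2
s2 | 10[0]00__   read 0 → write 0, move right, go to s4
s4 | 100[0]0__   read 0 → write _, move stay, go to s0
s0 | 100[_]0__   read _ → write 0, move stay, go to s2
s2 | 100[0]0__   read 0 → write 0, move right, go to s4
s4 | 1000[0]__   read 0 → write _, move stay, go to s0
s0 | 1000[_]__   read _ → write 0, move stay, go to s2
s2 | 1000[0]__   read 0 → write 0, move right, go to s4
s4 | 10000[_]_   read _ → write 0, move stay, go to s1
s1 | 10000[0]_   read 0 → write 0, move right, go to s1
s1 | 100000[_]
M halts after 15 transitions.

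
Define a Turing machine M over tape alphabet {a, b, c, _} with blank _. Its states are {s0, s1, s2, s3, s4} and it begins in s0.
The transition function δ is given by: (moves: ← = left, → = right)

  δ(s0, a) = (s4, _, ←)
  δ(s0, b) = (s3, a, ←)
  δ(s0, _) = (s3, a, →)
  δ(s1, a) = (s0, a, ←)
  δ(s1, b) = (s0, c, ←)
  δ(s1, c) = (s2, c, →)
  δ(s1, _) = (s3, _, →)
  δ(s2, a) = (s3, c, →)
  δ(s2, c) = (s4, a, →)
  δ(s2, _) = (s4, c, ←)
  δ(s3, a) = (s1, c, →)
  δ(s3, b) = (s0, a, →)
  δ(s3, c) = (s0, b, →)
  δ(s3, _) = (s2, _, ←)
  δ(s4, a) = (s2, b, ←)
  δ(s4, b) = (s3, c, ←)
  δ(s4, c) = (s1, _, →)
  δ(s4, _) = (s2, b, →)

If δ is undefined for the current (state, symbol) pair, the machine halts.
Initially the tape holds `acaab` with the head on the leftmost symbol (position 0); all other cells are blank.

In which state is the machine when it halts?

state=s0 head=0 tape=____[a]caab   (s0,a)→(s4,_,←)
state=s4 head=-1 tape=___[_]_caab   (s4,_)→(s2,b,→)
state=s2 head=0 tape=___b[_]caab   (s2,_)→(s4,c,←)
state=s4 head=-1 tape=___[b]ccaab   (s4,b)→(s3,c,←)
state=s3 head=-2 tape=__[_]cccaab   (s3,_)→(s2,_,←)
state=s2 head=-3 tape=_[_]_cccaab   (s2,_)→(s4,c,←)
state=s4 head=-4 tape=[_]c_cccaab   (s4,_)→(s2,b,→)
state=s2 head=-3 tape=b[c]_cccaab   (s2,c)→(s4,a,→)
state=s4 head=-2 tape=ba[_]cccaab   (s4,_)→(s2,b,→)
state=s2 head=-1 tape=bab[c]ccaab   (s2,c)→(s4,a,→)
state=s4 head=0 tape=baba[c]caab   (s4,c)→(s1,_,→)
state=s1 head=1 tape=baba_[c]aab   (s1,c)→(s2,c,→)
state=s2 head=2 tape=baba_c[a]ab   (s2,a)→(s3,c,→)
state=s3 head=3 tape=baba_cc[a]b   (s3,a)→(s1,c,→)
state=s1 head=4 tape=baba_ccc[b]   (s1,b)→(s0,c,←)
state=s0 head=3 tape=baba_cc[c]c
No transition is defined for (s0, c); M halts in state s0.

s0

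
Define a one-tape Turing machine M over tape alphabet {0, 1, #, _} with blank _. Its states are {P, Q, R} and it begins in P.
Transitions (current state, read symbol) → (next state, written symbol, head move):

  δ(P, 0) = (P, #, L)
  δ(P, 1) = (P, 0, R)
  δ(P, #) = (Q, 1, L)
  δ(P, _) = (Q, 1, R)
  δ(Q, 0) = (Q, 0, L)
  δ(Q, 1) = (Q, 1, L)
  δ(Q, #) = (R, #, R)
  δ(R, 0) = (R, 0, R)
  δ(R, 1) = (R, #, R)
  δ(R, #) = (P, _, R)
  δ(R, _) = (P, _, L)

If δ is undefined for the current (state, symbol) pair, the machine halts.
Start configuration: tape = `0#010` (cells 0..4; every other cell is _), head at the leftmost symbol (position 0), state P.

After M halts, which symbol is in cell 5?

state=P head=0 tape=_[0]#010__   (P,0)→(P,#,L)
state=P head=-1 tape=[_]##010__   (P,_)→(Q,1,R)
state=Q head=0 tape=1[#]#010__   (Q,#)→(R,#,R)
state=R head=1 tape=1#[#]010__   (R,#)→(P,_,R)
state=P head=2 tape=1#_[0]10__   (P,0)→(P,#,L)
state=P head=1 tape=1#[_]#10__   (P,_)→(Q,1,R)
state=Q head=2 tape=1#1[#]10__   (Q,#)→(R,#,R)
state=R head=3 tape=1#1#[1]0__   (R,1)→(R,#,R)
state=R head=4 tape=1#1##[0]__   (R,0)→(R,0,R)
state=R head=5 tape=1#1##0[_]_   (R,_)→(P,_,L)
state=P head=4 tape=1#1##[0]__   (P,0)→(P,#,L)
state=P head=3 tape=1#1#[#]#__   (P,#)→(Q,1,L)
state=Q head=2 tape=1#1[#]1#__   (Q,#)→(R,#,R)
state=R head=3 tape=1#1#[1]#__   (R,1)→(R,#,R)
state=R head=4 tape=1#1##[#]__   (R,#)→(P,_,R)
state=P head=5 tape=1#1##_[_]_   (P,_)→(Q,1,R)
state=Q head=6 tape=1#1##_1[_]
Cell 5 holds 1 when M halts.

1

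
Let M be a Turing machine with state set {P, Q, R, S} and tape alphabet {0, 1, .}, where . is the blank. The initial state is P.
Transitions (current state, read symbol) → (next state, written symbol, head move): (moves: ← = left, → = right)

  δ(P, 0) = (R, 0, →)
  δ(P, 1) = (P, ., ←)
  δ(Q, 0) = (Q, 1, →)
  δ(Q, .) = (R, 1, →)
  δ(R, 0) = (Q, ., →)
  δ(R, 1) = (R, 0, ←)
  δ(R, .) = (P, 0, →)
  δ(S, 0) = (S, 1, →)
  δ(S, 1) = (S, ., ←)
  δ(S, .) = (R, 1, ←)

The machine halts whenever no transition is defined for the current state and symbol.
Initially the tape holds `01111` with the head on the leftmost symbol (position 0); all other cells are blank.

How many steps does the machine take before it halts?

P | [0]1111   read 0 → write 0, move →, go to R
R | 0[1]111   read 1 → write 0, move ←, go to R
R | [0]0111   read 0 → write ., move →, go to Q
Q | .[0]111   read 0 → write 1, move →, go to Q
Q | .1[1]11
M halts after 4 transitions.

4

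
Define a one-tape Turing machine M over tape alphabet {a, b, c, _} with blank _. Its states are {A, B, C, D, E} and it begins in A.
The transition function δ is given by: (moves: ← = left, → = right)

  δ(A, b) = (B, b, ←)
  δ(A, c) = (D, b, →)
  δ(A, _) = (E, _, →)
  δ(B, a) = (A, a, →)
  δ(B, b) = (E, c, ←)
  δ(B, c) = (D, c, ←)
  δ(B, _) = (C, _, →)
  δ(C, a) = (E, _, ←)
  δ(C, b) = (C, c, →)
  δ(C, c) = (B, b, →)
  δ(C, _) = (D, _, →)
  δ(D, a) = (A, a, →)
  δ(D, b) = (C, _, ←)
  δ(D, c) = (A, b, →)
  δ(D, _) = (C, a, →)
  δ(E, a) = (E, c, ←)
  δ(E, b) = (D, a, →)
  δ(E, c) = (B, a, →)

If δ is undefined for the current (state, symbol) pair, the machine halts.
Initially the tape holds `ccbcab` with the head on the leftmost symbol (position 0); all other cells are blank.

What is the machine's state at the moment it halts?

state=A head=0 tape=_[c]cbcab   (A,c)→(D,b,→)
state=D head=1 tape=_b[c]bcab   (D,c)→(A,b,→)
state=A head=2 tape=_bb[b]cab   (A,b)→(B,b,←)
state=B head=1 tape=_b[b]bcab   (B,b)→(E,c,←)
state=E head=0 tape=_[b]cbcab   (E,b)→(D,a,→)
state=D head=1 tape=_a[c]bcab   (D,c)→(A,b,→)
state=A head=2 tape=_ab[b]cab   (A,b)→(B,b,←)
state=B head=1 tape=_a[b]bcab   (B,b)→(E,c,←)
state=E head=0 tape=_[a]cbcab   (E,a)→(E,c,←)
state=E head=-1 tape=[_]ccbcab
No transition is defined for (E, _); M halts in state E.

E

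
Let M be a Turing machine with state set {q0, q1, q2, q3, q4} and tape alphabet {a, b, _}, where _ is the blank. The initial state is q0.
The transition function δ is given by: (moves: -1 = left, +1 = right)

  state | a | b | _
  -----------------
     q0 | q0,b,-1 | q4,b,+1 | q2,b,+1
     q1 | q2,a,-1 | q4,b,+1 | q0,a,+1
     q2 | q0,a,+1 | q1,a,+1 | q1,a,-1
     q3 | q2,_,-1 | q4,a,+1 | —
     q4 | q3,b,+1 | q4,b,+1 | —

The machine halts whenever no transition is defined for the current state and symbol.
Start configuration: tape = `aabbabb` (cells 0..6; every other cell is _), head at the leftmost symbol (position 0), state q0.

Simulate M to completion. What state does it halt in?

q4

q0 | _[a]abbabb_   read a → write b, move -1, go to q0
q0 | [_]babbabb_   read _ → write b, move +1, go to q2
q2 | b[b]abbabb_   read b → write a, move +1, go to q1
q1 | ba[a]bbabb_   read a → write a, move -1, go to q2
q2 | b[a]abbabb_   read a → write a, move +1, go to q0
q0 | ba[a]bbabb_   read a → write b, move -1, go to q0
q0 | b[a]bbbabb_   read a → write b, move -1, go to q0
q0 | [b]bbbbabb_   read b → write b, move +1, go to q4
q4 | b[b]bbbabb_   read b → write b, move +1, go to q4
q4 | bb[b]bbabb_   read b → write b, move +1, go to q4
q4 | bbb[b]babb_   read b → write b, move +1, go to q4
q4 | bbbb[b]abb_   read b → write b, move +1, go to q4
q4 | bbbbb[a]bb_   read a → write b, move +1, go to q3
q3 | bbbbbb[b]b_   read b → write a, move +1, go to q4
q4 | bbbbbba[b]_   read b → write b, move +1, go to q4
q4 | bbbbbbab[_]
No transition is defined for (q4, _); M halts in state q4.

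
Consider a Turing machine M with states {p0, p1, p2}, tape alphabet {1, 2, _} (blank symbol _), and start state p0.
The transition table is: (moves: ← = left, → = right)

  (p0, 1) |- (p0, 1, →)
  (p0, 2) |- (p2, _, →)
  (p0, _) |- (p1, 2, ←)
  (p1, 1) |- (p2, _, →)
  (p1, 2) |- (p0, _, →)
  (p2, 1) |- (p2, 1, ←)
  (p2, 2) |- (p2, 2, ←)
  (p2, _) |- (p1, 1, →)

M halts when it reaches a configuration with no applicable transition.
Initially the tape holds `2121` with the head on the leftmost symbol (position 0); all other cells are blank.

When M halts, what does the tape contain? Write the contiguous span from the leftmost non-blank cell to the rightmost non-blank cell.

state=p0 head=0 tape=[2]121__   (p0,2)→(p2,_,→)
state=p2 head=1 tape=_[1]21__   (p2,1)→(p2,1,←)
state=p2 head=0 tape=[_]121__   (p2,_)→(p1,1,→)
state=p1 head=1 tape=1[1]21__   (p1,1)→(p2,_,→)
state=p2 head=2 tape=1_[2]1__   (p2,2)→(p2,2,←)
state=p2 head=1 tape=1[_]21__   (p2,_)→(p1,1,→)
state=p1 head=2 tape=11[2]1__   (p1,2)→(p0,_,→)
state=p0 head=3 tape=11_[1]__   (p0,1)→(p0,1,→)
state=p0 head=4 tape=11_1[_]_   (p0,_)→(p1,2,←)
state=p1 head=3 tape=11_[1]2_   (p1,1)→(p2,_,→)
state=p2 head=4 tape=11__[2]_   (p2,2)→(p2,2,←)
state=p2 head=3 tape=11_[_]2_   (p2,_)→(p1,1,→)
state=p1 head=4 tape=11_1[2]_   (p1,2)→(p0,_,→)
state=p0 head=5 tape=11_1_[_]   (p0,_)→(p1,2,←)
state=p1 head=4 tape=11_1[_]2
The non-blank tape span at halt is 11_1_2.

11_1_2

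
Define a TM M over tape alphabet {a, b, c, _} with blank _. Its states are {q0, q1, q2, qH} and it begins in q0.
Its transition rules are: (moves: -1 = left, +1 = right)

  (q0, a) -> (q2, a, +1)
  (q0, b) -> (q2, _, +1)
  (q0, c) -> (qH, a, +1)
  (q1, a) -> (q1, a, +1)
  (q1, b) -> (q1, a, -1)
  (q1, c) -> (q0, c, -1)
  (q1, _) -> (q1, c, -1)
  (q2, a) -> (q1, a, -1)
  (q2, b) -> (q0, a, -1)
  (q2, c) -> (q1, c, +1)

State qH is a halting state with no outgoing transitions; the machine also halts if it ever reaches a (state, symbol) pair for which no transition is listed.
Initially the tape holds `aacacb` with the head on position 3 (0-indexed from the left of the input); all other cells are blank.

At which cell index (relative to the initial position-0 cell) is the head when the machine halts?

7

q0 | aac[a]cb__   read a → write a, move +1, go to q2
q2 | aaca[c]b__   read c → write c, move +1, go to q1
q1 | aacac[b]__   read b → write a, move -1, go to q1
q1 | aaca[c]a__   read c → write c, move -1, go to q0
q0 | aac[a]ca__   read a → write a, move +1, go to q2
q2 | aaca[c]a__   read c → write c, move +1, go to q1
q1 | aacac[a]__   read a → write a, move +1, go to q1
q1 | aacaca[_]_   read _ → write c, move -1, go to q1
q1 | aacac[a]c_   read a → write a, move +1, go to q1
q1 | aacaca[c]_   read c → write c, move -1, go to q0
q0 | aacac[a]c_   read a → write a, move +1, go to q2
q2 | aacaca[c]_   read c → write c, move +1, go to q1
q1 | aacacac[_]   read _ → write c, move -1, go to q1
q1 | aacaca[c]c   read c → write c, move -1, go to q0
q0 | aacac[a]cc   read a → write a, move +1, go to q2
q2 | aacaca[c]c   read c → write c, move +1, go to q1
q1 | aacacac[c]   read c → write c, move -1, go to q0
q0 | aacaca[c]c   read c → write a, move +1, go to qH
qH | aacacaa[c]
At halt the head is at cell 7.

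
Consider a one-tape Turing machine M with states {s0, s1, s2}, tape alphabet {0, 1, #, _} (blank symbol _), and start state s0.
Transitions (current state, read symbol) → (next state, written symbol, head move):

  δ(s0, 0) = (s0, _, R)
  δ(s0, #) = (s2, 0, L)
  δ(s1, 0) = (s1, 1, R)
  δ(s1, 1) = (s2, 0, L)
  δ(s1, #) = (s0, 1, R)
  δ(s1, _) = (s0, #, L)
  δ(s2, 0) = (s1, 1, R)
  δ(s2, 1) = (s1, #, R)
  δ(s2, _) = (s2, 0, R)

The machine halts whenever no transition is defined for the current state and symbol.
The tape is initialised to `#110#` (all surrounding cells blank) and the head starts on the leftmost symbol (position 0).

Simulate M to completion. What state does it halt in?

s0 | _[#]110#_   read # → write 0, move L, go to s2
s2 | [_]0110#_   read _ → write 0, move R, go to s2
s2 | 0[0]110#_   read 0 → write 1, move R, go to s1
s1 | 01[1]10#_   read 1 → write 0, move L, go to s2
s2 | 0[1]010#_   read 1 → write #, move R, go to s1
s1 | 0#[0]10#_   read 0 → write 1, move R, go to s1
s1 | 0#1[1]0#_   read 1 → write 0, move L, go to s2
s2 | 0#[1]00#_   read 1 → write #, move R, go to s1
s1 | 0##[0]0#_   read 0 → write 1, move R, go to s1
s1 | 0##1[0]#_   read 0 → write 1, move R, go to s1
s1 | 0##11[#]_   read # → write 1, move R, go to s0
s0 | 0##111[_]
No transition is defined for (s0, _); M halts in state s0.

s0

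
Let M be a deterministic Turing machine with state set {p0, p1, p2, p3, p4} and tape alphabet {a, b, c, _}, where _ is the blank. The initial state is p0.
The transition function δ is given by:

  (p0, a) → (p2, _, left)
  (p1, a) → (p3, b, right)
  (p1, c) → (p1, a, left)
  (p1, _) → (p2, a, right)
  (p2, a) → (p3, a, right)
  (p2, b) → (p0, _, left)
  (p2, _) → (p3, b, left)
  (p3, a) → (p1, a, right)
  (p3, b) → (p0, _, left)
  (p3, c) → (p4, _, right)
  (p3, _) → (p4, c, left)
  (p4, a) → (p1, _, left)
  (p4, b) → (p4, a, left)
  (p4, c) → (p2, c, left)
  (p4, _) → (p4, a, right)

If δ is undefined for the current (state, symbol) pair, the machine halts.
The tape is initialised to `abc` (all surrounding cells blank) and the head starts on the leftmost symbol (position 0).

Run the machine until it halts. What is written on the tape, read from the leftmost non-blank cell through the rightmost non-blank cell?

abac_bc

state=p0 head=0 tape=____[a]bc   (p0,a)→(p2,_,left)
state=p2 head=-1 tape=___[_]_bc   (p2,_)→(p3,b,left)
state=p3 head=-2 tape=__[_]b_bc   (p3,_)→(p4,c,left)
state=p4 head=-3 tape=_[_]cb_bc   (p4,_)→(p4,a,right)
state=p4 head=-2 tape=_a[c]b_bc   (p4,c)→(p2,c,left)
state=p2 head=-3 tape=_[a]cb_bc   (p2,a)→(p3,a,right)
state=p3 head=-2 tape=_a[c]b_bc   (p3,c)→(p4,_,right)
state=p4 head=-1 tape=_a_[b]_bc   (p4,b)→(p4,a,left)
state=p4 head=-2 tape=_a[_]a_bc   (p4,_)→(p4,a,right)
state=p4 head=-1 tape=_aa[a]_bc   (p4,a)→(p1,_,left)
state=p1 head=-2 tape=_a[a]__bc   (p1,a)→(p3,b,right)
state=p3 head=-1 tape=_ab[_]_bc   (p3,_)→(p4,c,left)
state=p4 head=-2 tape=_a[b]c_bc   (p4,b)→(p4,a,left)
state=p4 head=-3 tape=_[a]ac_bc   (p4,a)→(p1,_,left)
state=p1 head=-4 tape=[_]_ac_bc   (p1,_)→(p2,a,right)
state=p2 head=-3 tape=a[_]ac_bc   (p2,_)→(p3,b,left)
state=p3 head=-4 tape=[a]bac_bc   (p3,a)→(p1,a,right)
state=p1 head=-3 tape=a[b]ac_bc
The non-blank tape span at halt is abac_bc.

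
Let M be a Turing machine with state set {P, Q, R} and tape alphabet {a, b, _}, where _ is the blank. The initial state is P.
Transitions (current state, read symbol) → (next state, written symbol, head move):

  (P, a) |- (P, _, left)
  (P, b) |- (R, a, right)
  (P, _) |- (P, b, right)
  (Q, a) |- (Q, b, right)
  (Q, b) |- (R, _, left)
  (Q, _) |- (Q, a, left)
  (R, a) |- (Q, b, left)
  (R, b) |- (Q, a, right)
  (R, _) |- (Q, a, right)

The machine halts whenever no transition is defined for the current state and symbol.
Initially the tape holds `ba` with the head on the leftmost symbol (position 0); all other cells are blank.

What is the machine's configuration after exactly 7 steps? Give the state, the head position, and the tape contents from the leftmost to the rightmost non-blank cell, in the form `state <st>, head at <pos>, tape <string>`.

state Q, head at 1, tape ba

P | [b]a   read b → write a, move right, go to R
R | a[a]   read a → write b, move left, go to Q
Q | [a]b   read a → write b, move right, go to Q
Q | b[b]   read b → write _, move left, go to R
R | [b]_   read b → write a, move right, go to Q
Q | a[_]   read _ → write a, move left, go to Q
Q | [a]a   read a → write b, move right, go to Q
Q | b[a]
After 7 steps: state Q, head at 1, tape ba.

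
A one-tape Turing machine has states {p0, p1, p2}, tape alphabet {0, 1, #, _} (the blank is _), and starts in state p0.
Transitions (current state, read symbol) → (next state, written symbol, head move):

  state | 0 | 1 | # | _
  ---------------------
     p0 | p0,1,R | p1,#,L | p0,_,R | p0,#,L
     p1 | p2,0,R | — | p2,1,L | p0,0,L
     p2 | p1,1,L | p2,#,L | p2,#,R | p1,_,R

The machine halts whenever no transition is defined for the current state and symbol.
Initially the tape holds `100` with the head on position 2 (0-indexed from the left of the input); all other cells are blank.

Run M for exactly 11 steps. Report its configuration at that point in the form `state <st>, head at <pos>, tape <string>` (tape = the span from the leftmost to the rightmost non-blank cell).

state p0, head at 5, tape 10#__0

p0 | 10[0]___   read 0 → write 1, move R, go to p0
p0 | 101[_]__   read _ → write #, move L, go to p0
p0 | 10[1]#__   read 1 → write #, move L, go to p1
p1 | 1[0]##__   read 0 → write 0, move R, go to p2
p2 | 10[#]#__   read # → write #, move R, go to p2
p2 | 10#[#]__   read # → write #, move R, go to p2
p2 | 10##[_]_   read _ → write _, move R, go to p1
p1 | 10##_[_]   read _ → write 0, move L, go to p0
p0 | 10##[_]0   read _ → write #, move L, go to p0
p0 | 10#[#]#0   read # → write _, move R, go to p0
p0 | 10#_[#]0   read # → write _, move R, go to p0
p0 | 10#__[0]
After 11 steps: state p0, head at 5, tape 10#__0.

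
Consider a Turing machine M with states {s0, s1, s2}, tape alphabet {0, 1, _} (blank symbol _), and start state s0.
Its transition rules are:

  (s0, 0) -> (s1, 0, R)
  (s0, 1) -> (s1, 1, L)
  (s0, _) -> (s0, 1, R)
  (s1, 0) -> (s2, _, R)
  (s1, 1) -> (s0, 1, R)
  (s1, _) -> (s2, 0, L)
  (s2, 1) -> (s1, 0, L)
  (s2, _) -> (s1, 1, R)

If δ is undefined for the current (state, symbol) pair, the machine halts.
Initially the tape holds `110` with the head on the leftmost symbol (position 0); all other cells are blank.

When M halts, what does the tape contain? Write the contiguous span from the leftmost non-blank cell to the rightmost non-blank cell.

s0 | ____[1]10   read 1 → write 1, move L, go to s1
s1 | ___[_]110   read _ → write 0, move L, go to s2
s2 | __[_]0110   read _ → write 1, move R, go to s1
s1 | __1[0]110   read 0 → write _, move R, go to s2
s2 | __1_[1]10   read 1 → write 0, move L, go to s1
s1 | __1[_]010   read _ → write 0, move L, go to s2
s2 | __[1]0010   read 1 → write 0, move L, go to s1
s1 | _[_]00010   read _ → write 0, move L, go to s2
s2 | [_]000010   read _ → write 1, move R, go to s1
s1 | 1[0]00010   read 0 → write _, move R, go to s2
s2 | 1_[0]0010
The non-blank tape span at halt is 1_00010.

1_00010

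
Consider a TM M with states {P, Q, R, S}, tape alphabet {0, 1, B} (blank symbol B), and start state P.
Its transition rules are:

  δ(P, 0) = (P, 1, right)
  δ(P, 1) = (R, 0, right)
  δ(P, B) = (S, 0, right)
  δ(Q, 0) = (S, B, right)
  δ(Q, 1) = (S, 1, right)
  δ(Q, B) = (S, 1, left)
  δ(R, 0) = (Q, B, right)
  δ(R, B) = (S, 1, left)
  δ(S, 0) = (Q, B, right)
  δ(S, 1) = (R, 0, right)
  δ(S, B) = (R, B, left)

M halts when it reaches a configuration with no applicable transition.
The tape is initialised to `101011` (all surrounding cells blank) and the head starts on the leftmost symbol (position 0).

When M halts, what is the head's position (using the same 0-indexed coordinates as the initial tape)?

P | [1]01011BB   read 1 → write 0, move right, go to R
R | 0[0]1011BB   read 0 → write B, move right, go to Q
Q | 0B[1]011BB   read 1 → write 1, move right, go to S
S | 0B1[0]11BB   read 0 → write B, move right, go to Q
Q | 0B1B[1]1BB   read 1 → write 1, move right, go to S
S | 0B1B1[1]BB   read 1 → write 0, move right, go to R
R | 0B1B10[B]B   read B → write 1, move left, go to S
S | 0B1B1[0]1B   read 0 → write B, move right, go to Q
Q | 0B1B1B[1]B   read 1 → write 1, move right, go to S
S | 0B1B1B1[B]   read B → write B, move left, go to R
R | 0B1B1B[1]B
At halt the head is at cell 6.

6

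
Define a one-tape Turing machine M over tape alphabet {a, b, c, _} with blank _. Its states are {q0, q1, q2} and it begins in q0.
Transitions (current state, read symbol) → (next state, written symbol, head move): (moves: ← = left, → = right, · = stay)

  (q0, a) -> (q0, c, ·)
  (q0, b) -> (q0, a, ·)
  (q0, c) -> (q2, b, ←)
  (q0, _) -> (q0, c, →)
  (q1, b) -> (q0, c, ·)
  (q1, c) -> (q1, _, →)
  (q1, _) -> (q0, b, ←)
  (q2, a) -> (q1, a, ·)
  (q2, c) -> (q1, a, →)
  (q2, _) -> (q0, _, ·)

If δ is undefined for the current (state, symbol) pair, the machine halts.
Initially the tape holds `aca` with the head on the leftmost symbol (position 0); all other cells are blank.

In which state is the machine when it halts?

state=q0 head=0 tape=_[a]ca   (q0,a)→(q0,c,·)
state=q0 head=0 tape=_[c]ca   (q0,c)→(q2,b,←)
state=q2 head=-1 tape=[_]bca   (q2,_)→(q0,_,·)
state=q0 head=-1 tape=[_]bca   (q0,_)→(q0,c,→)
state=q0 head=0 tape=c[b]ca   (q0,b)→(q0,a,·)
state=q0 head=0 tape=c[a]ca   (q0,a)→(q0,c,·)
state=q0 head=0 tape=c[c]ca   (q0,c)→(q2,b,←)
state=q2 head=-1 tape=[c]bca   (q2,c)→(q1,a,→)
state=q1 head=0 tape=a[b]ca   (q1,b)→(q0,c,·)
state=q0 head=0 tape=a[c]ca   (q0,c)→(q2,b,←)
state=q2 head=-1 tape=[a]bca   (q2,a)→(q1,a,·)
state=q1 head=-1 tape=[a]bca
No transition is defined for (q1, a); M halts in state q1.

q1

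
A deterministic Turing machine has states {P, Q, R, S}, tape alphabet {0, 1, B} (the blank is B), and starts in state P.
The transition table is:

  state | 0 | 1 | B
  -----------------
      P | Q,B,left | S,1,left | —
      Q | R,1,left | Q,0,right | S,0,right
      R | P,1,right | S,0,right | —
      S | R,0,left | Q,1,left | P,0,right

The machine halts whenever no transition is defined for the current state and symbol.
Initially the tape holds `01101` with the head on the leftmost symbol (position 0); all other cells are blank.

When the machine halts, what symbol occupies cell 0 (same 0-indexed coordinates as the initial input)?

P | BBB[0]1101   read 0 → write B, move left, go to Q
Q | BB[B]B1101   read B → write 0, move right, go to S
S | BB0[B]1101   read B → write 0, move right, go to P
P | BB00[1]101   read 1 → write 1, move left, go to S
S | BB0[0]1101   read 0 → write 0, move left, go to R
R | BB[0]01101   read 0 → write 1, move right, go to P
P | BB1[0]1101   read 0 → write B, move left, go to Q
Q | BB[1]B1101   read 1 → write 0, move right, go to Q
Q | BB0[B]1101   read B → write 0, move right, go to S
S | BB00[1]101   read 1 → write 1, move left, go to Q
Q | BB0[0]1101   read 0 → write 1, move left, go to R
R | BB[0]11101   read 0 → write 1, move right, go to P
P | BB1[1]1101   read 1 → write 1, move left, go to S
S | BB[1]11101   read 1 → write 1, move left, go to Q
Q | B[B]111101   read B → write 0, move right, go to S
S | B0[1]11101   read 1 → write 1, move left, go to Q
Q | B[0]111101   read 0 → write 1, move left, go to R
R | [B]1111101
Cell 0 holds 1 when M halts.

1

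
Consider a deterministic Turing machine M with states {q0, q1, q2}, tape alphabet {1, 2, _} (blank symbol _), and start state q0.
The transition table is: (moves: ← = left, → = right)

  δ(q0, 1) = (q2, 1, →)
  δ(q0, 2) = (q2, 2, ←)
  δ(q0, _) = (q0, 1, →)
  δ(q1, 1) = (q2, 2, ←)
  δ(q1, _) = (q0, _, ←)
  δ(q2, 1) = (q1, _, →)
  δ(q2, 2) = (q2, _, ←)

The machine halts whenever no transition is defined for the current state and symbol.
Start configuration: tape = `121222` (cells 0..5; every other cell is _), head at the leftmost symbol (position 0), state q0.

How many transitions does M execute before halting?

q0 | [1]21222   read 1 → write 1, move →, go to q2
q2 | 1[2]1222   read 2 → write _, move ←, go to q2
q2 | [1]_1222   read 1 → write _, move →, go to q1
q1 | _[_]1222   read _ → write _, move ←, go to q0
q0 | [_]_1222   read _ → write 1, move →, go to q0
q0 | 1[_]1222   read _ → write 1, move →, go to q0
q0 | 11[1]222   read 1 → write 1, move →, go to q2
q2 | 111[2]22   read 2 → write _, move ←, go to q2
q2 | 11[1]_22   read 1 → write _, move →, go to q1
q1 | 11_[_]22   read _ → write _, move ←, go to q0
q0 | 11[_]_22   read _ → write 1, move →, go to q0
q0 | 111[_]22   read _ → write 1, move →, go to q0
q0 | 1111[2]2   read 2 → write 2, move ←, go to q2
q2 | 111[1]22   read 1 → write _, move →, go to q1
q1 | 111_[2]2
M halts after 14 transitions.

14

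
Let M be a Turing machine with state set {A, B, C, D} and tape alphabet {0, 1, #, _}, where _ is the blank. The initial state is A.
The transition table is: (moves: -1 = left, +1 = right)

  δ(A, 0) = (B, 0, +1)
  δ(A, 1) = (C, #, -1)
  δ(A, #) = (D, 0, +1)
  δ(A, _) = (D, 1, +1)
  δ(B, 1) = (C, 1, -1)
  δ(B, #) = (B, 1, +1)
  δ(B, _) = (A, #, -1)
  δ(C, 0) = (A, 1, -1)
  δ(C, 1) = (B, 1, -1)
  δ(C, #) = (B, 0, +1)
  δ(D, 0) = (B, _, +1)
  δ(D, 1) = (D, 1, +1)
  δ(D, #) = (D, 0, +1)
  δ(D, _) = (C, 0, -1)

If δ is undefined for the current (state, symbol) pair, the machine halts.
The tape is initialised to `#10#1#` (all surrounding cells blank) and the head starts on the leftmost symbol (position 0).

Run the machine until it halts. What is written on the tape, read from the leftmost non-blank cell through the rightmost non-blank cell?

state=A head=0 tape=_[#]10#1#_   (A,#)→(D,0,+1)
state=D head=1 tape=_0[1]0#1#_   (D,1)→(D,1,+1)
state=D head=2 tape=_01[0]#1#_   (D,0)→(B,_,+1)
state=B head=3 tape=_01_[#]1#_   (B,#)→(B,1,+1)
state=B head=4 tape=_01_1[1]#_   (B,1)→(C,1,-1)
state=C head=3 tape=_01_[1]1#_   (C,1)→(B,1,-1)
state=B head=2 tape=_01[_]11#_   (B,_)→(A,#,-1)
state=A head=1 tape=_0[1]#11#_   (A,1)→(C,#,-1)
state=C head=0 tape=_[0]##11#_   (C,0)→(A,1,-1)
state=A head=-1 tape=[_]1##11#_   (A,_)→(D,1,+1)
state=D head=0 tape=1[1]##11#_   (D,1)→(D,1,+1)
state=D head=1 tape=11[#]#11#_   (D,#)→(D,0,+1)
state=D head=2 tape=110[#]11#_   (D,#)→(D,0,+1)
state=D head=3 tape=1100[1]1#_   (D,1)→(D,1,+1)
state=D head=4 tape=11001[1]#_   (D,1)→(D,1,+1)
state=D head=5 tape=110011[#]_   (D,#)→(D,0,+1)
state=D head=6 tape=1100110[_]   (D,_)→(C,0,-1)
state=C head=5 tape=110011[0]0   (C,0)→(A,1,-1)
state=A head=4 tape=11001[1]10   (A,1)→(C,#,-1)
state=C head=3 tape=1100[1]#10   (C,1)→(B,1,-1)
state=B head=2 tape=110[0]1#10
The non-blank tape span at halt is 11001#10.

11001#10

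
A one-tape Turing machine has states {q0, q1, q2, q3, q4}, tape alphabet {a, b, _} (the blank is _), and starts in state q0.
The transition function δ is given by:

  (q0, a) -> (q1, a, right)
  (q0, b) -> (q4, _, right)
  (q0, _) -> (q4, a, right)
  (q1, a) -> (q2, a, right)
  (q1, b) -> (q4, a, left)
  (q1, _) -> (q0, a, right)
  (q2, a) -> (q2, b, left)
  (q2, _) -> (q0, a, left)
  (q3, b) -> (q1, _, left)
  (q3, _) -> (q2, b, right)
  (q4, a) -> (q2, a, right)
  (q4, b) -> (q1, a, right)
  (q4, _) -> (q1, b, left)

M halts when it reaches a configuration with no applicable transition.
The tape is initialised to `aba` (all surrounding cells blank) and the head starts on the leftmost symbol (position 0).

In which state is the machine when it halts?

q2

q0 | __[a]ba   read a → write a, move right, go to q1
q1 | __a[b]a   read b → write a, move left, go to q4
q4 | __[a]aa   read a → write a, move right, go to q2
q2 | __a[a]a   read a → write b, move left, go to q2
q2 | __[a]ba   read a → write b, move left, go to q2
q2 | _[_]bba   read _ → write a, move left, go to q0
q0 | [_]abba   read _ → write a, move right, go to q4
q4 | a[a]bba   read a → write a, move right, go to q2
q2 | aa[b]ba
No transition is defined for (q2, b); M halts in state q2.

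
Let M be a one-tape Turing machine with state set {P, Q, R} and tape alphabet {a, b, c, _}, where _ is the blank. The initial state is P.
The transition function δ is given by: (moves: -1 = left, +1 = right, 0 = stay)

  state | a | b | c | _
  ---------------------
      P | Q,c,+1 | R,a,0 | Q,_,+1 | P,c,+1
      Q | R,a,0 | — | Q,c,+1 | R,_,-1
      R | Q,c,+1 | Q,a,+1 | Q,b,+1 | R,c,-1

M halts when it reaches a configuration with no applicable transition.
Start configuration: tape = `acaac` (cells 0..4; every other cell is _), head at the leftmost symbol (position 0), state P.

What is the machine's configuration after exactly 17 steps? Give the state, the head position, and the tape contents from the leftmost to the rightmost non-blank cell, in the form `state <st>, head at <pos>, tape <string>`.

state Q, head at 5, tape cccca

P | [a]caac_   read a → write c, move +1, go to Q
Q | c[c]aac_   read c → write c, move +1, go to Q
Q | cc[a]ac_   read a → write a, move 0, go to R
R | cc[a]ac_   read a → write c, move +1, go to Q
Q | ccc[a]c_   read a → write a, move 0, go to R
R | ccc[a]c_   read a → write c, move +1, go to Q
Q | cccc[c]_   read c → write c, move +1, go to Q
Q | ccccc[_]   read _ → write _, move -1, go to R
R | cccc[c]_   read c → write b, move +1, go to Q
Q | ccccb[_]   read _ → write _, move -1, go to R
R | cccc[b]_   read b → write a, move +1, go to Q
Q | cccca[_]   read _ → write _, move -1, go to R
R | cccc[a]_   read a → write c, move +1, go to Q
Q | ccccc[_]   read _ → write _, move -1, go to R
R | cccc[c]_   read c → write b, move +1, go to Q
Q | ccccb[_]   read _ → write _, move -1, go to R
R | cccc[b]_   read b → write a, move +1, go to Q
Q | cccca[_]
After 17 steps: state Q, head at 5, tape cccca.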